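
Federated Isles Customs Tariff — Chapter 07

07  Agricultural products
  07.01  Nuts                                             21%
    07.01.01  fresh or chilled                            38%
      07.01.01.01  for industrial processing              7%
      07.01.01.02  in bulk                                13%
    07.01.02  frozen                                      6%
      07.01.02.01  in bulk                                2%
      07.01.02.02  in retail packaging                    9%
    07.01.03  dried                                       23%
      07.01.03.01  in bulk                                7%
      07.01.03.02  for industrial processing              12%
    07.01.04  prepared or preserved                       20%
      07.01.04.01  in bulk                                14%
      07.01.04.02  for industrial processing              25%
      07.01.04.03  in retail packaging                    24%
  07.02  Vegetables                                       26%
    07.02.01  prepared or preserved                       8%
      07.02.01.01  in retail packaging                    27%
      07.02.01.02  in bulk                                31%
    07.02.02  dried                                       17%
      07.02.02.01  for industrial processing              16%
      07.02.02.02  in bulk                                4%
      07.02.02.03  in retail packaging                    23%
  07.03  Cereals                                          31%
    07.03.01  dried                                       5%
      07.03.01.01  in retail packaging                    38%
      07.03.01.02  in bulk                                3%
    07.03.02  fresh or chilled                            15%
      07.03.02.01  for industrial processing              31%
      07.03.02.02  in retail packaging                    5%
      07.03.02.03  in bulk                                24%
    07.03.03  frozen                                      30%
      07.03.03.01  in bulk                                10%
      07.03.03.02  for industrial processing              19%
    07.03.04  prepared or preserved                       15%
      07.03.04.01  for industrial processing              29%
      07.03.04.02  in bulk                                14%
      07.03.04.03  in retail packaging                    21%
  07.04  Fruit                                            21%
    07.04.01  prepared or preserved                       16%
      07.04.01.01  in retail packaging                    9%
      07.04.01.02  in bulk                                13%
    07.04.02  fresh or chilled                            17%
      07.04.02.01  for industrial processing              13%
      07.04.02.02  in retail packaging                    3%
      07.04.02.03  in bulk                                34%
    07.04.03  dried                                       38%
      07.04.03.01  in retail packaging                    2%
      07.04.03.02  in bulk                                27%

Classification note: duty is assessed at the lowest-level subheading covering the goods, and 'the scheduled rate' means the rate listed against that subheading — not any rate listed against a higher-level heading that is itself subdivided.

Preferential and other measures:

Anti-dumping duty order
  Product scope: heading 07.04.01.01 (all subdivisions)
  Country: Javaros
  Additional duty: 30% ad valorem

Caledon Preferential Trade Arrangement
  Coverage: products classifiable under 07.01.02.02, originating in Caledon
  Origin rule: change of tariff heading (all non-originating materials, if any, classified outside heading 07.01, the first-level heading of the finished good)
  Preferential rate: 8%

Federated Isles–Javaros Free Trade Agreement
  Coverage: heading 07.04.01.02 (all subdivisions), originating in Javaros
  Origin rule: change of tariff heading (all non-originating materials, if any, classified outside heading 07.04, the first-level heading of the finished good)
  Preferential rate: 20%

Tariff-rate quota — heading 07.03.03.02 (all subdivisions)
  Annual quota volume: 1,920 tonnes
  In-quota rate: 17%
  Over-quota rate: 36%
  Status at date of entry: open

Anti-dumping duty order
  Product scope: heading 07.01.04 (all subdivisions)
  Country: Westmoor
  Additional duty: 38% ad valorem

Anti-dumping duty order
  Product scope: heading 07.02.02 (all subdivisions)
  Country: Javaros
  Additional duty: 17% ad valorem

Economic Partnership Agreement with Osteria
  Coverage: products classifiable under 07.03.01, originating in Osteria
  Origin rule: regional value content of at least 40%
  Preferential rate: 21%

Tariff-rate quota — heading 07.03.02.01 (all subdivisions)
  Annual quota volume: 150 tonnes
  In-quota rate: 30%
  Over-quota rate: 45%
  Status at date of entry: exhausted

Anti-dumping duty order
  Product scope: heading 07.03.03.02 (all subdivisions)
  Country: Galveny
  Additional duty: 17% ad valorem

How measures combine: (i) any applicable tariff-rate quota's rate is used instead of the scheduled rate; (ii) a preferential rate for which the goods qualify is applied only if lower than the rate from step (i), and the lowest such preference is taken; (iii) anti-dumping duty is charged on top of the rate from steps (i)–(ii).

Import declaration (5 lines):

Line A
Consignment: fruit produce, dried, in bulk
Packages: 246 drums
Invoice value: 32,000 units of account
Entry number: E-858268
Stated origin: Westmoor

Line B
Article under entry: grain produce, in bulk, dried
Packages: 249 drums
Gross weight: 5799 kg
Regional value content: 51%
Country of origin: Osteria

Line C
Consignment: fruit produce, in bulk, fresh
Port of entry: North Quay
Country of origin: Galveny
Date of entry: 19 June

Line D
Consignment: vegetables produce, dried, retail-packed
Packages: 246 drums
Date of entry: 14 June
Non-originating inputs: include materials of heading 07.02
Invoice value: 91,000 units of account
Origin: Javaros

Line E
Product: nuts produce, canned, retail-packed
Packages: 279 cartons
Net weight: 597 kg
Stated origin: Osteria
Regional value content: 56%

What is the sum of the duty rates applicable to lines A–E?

128%

Line A: fruit → 07.04; dried → 07.04.03; in bulk → 07.04.03.02. Scheduled 27%. No special measure applies. → 27%.
Line B: grain → 07.03; dried → 07.03.01; in bulk → 07.03.01.02. Scheduled 3%. Osteria agreement on 07.03.01: RVC ≥ 40% → 21% available; preference 21% not lower than 3% → no reduction. → 3%.
Line C: fruit → 07.04; fresh → 07.04.02; in bulk → 07.04.02.03. Scheduled 34%. No special measure applies. → 34%.
Line D: vegetables → 07.02; dried → 07.02.02; retail-packed → 07.02.02.03. Scheduled 23%. Javaros agreement on 07.04.01.02: 07.02.02.03 not covered; anti-dumping (Javaros, 07.02.02): +17%; total 23% + 17% = 40%. → 40%.
Line E: nuts → 07.01; canned → 07.01.04; retail-packed → 07.01.04.03. Scheduled 24%. Osteria agreement on 07.03.01: 07.01.04.03 not covered. → 24%.
Sum: 27% + 3% + 34% + 40% + 24% = 128%.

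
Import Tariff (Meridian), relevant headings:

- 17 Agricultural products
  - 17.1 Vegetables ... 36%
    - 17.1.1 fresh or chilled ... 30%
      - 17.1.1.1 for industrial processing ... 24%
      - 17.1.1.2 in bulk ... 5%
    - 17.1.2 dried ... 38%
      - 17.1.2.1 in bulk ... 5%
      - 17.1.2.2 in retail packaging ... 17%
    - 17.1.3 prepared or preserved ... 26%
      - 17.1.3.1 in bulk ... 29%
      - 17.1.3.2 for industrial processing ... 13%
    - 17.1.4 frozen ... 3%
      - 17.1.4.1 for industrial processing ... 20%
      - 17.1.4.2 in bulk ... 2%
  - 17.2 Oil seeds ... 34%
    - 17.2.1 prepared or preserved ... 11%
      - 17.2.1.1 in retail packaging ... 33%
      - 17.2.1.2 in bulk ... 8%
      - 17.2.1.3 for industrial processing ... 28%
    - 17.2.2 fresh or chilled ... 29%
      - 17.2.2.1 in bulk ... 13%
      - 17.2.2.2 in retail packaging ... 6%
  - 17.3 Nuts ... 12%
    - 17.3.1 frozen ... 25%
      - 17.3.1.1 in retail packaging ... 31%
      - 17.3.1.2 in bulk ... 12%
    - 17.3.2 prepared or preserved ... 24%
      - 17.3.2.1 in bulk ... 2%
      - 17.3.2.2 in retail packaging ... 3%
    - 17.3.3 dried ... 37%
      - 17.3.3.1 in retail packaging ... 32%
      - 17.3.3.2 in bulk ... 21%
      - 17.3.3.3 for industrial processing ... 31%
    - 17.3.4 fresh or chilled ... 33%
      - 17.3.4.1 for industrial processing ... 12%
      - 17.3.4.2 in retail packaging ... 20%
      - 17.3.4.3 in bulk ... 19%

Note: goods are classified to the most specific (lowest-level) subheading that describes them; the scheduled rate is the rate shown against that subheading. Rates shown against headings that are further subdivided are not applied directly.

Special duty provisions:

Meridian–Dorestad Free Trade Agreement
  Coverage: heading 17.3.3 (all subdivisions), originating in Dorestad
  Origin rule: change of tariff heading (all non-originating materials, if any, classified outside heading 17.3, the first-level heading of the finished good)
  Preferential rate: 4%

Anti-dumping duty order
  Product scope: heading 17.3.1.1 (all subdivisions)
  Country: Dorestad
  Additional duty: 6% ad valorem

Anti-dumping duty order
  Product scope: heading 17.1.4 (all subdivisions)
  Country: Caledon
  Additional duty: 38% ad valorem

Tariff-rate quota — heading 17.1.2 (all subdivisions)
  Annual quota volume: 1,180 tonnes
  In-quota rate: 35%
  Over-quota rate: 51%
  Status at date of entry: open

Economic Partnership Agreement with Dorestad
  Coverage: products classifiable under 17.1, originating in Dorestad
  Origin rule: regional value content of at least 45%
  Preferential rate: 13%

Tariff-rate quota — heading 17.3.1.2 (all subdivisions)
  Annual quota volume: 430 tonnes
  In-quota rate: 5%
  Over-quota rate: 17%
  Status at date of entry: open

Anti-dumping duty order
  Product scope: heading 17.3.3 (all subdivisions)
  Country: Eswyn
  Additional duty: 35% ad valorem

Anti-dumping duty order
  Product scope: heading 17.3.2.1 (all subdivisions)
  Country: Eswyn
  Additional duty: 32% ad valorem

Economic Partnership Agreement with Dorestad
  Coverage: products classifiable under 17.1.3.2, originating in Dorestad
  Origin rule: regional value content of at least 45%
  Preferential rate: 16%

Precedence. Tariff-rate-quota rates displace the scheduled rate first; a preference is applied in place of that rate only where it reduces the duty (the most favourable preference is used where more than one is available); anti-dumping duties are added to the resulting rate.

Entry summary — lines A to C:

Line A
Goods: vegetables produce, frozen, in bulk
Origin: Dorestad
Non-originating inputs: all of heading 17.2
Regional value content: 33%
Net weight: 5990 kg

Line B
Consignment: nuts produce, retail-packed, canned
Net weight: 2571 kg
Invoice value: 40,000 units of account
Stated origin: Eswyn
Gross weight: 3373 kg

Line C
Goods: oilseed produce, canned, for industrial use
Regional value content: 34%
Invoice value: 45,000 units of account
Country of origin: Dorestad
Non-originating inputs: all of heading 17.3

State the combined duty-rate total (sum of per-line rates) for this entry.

Line A: vegetables → 17.1; frozen → 17.1.4; in bulk → 17.1.4.2. Scheduled 2%. Dorestad agreement on 17.3.3: 17.1.4.2 not covered; Dorestad agreement on 17.1: RVC < 45%; Dorestad agreement on 17.1.3.2: 17.1.4.2 not covered. → 2%.
Line B: nuts → 17.3; canned → 17.3.2; retail-packed → 17.3.2.2. Scheduled 3%. No special measure applies. → 3%.
Line C: oilseed → 17.2; canned → 17.2.1; for industrial use → 17.2.1.3. Scheduled 28%. Dorestad agreement on 17.3.3: 17.2.1.3 not covered; Dorestad agreement on 17.1: 17.2.1.3 not covered; Dorestad agreement on 17.1.3.2: 17.2.1.3 not covered. → 28%.
Sum: 2% + 3% + 28% = 33%.

33%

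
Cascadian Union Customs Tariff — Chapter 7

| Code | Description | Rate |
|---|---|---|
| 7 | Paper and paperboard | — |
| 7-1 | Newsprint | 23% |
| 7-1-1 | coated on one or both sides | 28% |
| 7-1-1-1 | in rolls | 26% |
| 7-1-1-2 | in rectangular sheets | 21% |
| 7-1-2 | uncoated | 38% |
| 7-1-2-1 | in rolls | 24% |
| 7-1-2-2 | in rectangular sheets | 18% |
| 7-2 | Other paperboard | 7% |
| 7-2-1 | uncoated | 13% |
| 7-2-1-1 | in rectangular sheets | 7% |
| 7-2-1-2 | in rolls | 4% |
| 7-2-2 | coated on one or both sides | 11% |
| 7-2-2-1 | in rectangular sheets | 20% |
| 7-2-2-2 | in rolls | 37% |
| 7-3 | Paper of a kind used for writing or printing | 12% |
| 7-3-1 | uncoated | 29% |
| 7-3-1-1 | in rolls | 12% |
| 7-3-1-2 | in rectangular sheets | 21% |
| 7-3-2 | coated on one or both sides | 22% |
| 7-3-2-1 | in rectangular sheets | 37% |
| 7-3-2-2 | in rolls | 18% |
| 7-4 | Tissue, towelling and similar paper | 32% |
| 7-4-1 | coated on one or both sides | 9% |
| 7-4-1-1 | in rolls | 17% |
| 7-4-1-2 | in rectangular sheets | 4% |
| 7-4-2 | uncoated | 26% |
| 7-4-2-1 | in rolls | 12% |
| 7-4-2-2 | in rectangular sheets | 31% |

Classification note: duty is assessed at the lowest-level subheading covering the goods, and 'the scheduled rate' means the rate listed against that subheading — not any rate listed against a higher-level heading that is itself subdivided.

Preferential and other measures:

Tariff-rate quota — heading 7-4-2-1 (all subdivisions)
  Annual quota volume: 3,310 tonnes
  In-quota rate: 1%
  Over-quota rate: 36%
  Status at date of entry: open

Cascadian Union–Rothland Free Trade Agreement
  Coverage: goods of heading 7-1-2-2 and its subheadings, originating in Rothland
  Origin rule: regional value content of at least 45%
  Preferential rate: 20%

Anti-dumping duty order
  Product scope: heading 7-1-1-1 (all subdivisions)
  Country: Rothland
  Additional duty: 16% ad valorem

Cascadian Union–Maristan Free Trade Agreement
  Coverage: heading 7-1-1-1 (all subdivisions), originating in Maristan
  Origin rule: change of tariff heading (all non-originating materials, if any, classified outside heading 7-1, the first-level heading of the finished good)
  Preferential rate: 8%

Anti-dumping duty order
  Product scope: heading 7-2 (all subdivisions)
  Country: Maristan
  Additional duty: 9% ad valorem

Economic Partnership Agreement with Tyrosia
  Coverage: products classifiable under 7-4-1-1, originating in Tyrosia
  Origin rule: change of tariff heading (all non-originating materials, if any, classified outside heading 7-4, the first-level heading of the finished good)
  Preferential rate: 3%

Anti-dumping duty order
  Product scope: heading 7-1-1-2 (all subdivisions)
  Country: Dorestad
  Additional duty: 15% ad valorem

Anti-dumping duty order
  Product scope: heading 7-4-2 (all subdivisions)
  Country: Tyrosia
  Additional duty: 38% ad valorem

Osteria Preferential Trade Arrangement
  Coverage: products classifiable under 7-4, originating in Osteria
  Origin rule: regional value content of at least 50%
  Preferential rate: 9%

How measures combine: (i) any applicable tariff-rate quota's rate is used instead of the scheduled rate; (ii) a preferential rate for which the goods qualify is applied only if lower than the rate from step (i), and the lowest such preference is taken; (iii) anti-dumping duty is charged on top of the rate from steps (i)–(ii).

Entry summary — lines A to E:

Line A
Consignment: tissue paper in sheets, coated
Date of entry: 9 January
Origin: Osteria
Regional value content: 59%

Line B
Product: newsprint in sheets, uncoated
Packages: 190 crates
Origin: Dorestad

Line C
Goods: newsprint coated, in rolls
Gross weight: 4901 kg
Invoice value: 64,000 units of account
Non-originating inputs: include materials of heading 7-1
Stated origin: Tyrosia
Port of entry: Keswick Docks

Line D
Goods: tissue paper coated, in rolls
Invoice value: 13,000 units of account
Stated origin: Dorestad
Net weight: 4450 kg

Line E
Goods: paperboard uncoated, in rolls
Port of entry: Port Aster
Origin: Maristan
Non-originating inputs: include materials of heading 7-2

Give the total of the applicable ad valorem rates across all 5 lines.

78%

Line A: tissue paper → 7-4; coated → 7-4-1; in sheets → 7-4-1-2. Scheduled 4%. Osteria agreement on 7-4: RVC ≥ 50% → 9% available; preference 9% not lower than 4% → no reduction. → 4%.
Line B: newsprint → 7-1; uncoated → 7-1-2; in sheets → 7-1-2-2. Scheduled 18%. No special measure applies. → 18%.
Line C: newsprint → 7-1; coated → 7-1-1; in rolls → 7-1-1-1. Scheduled 26%. Tyrosia agreement on 7-4-1-1: 7-1-1-1 not covered. → 26%.
Line D: tissue paper → 7-4; coated → 7-4-1; in rolls → 7-4-1-1. Scheduled 17%. No special measure applies. → 17%.
Line E: paperboard → 7-2; uncoated → 7-2-1; in rolls → 7-2-1-2. Scheduled 4%. Maristan agreement on 7-1-1-1: 7-2-1-2 not covered; anti-dumping (Maristan, 7-2): +9%; total 4% + 9% = 13%. → 13%.
Sum: 4% + 18% + 26% + 17% + 13% = 78%.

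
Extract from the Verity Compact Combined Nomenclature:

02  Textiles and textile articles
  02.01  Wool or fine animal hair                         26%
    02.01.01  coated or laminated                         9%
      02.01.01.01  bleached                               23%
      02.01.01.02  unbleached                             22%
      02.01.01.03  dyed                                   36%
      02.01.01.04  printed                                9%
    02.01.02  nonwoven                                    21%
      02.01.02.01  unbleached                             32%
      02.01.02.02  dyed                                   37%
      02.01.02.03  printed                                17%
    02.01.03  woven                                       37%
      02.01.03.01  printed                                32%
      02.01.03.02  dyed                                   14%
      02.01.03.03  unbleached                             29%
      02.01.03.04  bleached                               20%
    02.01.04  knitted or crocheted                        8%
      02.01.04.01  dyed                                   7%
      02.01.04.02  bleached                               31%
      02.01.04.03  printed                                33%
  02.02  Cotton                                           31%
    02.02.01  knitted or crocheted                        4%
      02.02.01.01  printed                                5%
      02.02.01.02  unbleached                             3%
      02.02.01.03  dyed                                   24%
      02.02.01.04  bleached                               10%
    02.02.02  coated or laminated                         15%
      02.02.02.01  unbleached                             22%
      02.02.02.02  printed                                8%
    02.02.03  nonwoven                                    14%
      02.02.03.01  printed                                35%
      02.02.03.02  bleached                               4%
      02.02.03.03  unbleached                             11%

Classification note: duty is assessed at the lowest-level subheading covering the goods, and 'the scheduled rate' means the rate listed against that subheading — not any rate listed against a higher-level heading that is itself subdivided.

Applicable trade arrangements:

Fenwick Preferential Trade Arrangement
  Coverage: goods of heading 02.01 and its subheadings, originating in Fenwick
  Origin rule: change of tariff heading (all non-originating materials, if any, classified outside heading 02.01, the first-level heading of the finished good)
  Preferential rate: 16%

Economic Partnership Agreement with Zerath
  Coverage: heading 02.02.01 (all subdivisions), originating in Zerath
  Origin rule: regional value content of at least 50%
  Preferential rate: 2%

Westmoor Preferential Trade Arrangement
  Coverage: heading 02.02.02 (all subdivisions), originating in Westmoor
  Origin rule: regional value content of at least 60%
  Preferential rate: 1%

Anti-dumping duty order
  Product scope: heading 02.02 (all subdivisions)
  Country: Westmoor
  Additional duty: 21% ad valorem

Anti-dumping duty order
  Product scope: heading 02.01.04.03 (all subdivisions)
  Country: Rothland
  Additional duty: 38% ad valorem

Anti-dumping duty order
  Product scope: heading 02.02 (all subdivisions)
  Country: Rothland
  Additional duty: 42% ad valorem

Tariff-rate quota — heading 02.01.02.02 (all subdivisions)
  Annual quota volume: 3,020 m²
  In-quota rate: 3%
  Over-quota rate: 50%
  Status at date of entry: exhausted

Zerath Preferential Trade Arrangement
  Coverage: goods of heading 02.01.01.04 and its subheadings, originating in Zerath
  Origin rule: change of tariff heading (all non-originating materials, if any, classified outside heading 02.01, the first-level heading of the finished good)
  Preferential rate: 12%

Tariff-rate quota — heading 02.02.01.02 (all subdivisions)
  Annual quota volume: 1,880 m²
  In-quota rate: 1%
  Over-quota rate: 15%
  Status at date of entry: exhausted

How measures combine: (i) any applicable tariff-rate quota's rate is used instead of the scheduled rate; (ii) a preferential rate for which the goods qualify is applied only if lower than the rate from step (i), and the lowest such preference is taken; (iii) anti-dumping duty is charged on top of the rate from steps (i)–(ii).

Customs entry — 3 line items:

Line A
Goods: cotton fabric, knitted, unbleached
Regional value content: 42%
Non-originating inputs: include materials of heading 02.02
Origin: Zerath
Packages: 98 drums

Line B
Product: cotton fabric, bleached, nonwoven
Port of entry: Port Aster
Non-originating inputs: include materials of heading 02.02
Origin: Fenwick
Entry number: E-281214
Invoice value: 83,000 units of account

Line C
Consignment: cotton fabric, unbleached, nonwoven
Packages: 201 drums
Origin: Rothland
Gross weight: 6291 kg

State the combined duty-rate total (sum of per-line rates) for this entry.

72%

Line A: cotton → 02.02; knitted → 02.02.01; unbleached → 02.02.01.02. Scheduled 3%. quota on 02.02.01.02 exhausted → over-quota 15%; Zerath agreement on 02.02.01: RVC < 50%; Zerath agreement on 02.01.01.04: 02.02.01.02 not covered. → 15%.
Line B: cotton → 02.02; nonwoven → 02.02.03; bleached → 02.02.03.02. Scheduled 4%. Fenwick agreement on 02.01: 02.02.03.02 not covered. → 4%.
Line C: cotton → 02.02; nonwoven → 02.02.03; unbleached → 02.02.03.03. Scheduled 11%. anti-dumping (Rothland, 02.02): +42%; total 11% + 42% = 53%. → 53%.
Sum: 15% + 4% + 53% = 72%.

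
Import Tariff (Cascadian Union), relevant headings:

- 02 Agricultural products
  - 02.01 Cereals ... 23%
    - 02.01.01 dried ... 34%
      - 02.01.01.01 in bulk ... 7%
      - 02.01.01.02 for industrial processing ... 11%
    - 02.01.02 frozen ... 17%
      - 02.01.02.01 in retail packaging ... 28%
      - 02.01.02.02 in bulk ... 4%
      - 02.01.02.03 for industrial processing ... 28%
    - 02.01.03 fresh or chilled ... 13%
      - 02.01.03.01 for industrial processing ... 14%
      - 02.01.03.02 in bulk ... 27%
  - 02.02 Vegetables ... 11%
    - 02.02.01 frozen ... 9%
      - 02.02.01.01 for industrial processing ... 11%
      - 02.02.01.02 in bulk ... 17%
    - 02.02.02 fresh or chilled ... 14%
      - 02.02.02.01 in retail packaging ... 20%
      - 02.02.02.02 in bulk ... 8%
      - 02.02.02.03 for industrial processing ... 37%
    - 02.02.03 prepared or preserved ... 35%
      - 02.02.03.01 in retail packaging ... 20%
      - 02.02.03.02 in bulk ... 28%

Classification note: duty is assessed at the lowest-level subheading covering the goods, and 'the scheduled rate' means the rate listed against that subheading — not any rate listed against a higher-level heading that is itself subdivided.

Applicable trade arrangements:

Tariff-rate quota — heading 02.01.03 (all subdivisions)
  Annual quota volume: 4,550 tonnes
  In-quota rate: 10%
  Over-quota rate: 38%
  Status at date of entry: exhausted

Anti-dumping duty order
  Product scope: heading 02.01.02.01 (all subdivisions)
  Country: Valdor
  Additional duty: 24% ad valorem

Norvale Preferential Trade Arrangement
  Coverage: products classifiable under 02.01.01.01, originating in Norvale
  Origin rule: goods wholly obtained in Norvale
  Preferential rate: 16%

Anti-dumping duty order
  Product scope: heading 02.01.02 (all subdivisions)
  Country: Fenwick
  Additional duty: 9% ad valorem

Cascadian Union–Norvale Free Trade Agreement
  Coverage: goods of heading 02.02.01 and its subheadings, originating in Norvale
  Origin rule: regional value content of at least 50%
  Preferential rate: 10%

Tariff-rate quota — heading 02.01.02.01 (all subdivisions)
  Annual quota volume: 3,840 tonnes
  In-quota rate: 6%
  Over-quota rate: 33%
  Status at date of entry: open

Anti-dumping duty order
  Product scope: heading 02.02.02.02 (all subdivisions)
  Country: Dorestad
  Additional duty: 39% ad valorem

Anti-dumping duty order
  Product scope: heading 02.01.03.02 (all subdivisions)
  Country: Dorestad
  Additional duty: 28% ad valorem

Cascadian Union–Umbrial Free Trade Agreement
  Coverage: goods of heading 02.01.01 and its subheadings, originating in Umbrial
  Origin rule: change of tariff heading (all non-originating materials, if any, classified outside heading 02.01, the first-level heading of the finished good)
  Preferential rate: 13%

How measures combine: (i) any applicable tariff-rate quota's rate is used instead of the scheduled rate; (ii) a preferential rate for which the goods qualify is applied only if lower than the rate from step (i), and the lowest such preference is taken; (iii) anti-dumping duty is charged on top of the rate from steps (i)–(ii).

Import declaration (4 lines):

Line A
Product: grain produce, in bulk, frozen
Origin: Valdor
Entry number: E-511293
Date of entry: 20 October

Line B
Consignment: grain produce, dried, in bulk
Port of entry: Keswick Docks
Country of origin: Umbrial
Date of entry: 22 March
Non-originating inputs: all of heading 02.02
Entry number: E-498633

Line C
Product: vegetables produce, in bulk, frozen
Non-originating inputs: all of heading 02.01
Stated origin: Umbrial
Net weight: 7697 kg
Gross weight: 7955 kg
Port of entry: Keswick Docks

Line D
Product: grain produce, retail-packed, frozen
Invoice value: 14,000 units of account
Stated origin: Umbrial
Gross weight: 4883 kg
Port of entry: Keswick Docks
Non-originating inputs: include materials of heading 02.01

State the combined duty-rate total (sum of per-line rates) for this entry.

34%

Line A: grain → 02.01; frozen → 02.01.02; in bulk → 02.01.02.02. Scheduled 4%. No special measure applies. → 4%.
Line B: grain → 02.01; dried → 02.01.01; in bulk → 02.01.01.01. Scheduled 7%. Umbrial agreement on 02.01.01: CTH met → 13% available; preference 13% not lower than 7% → no reduction. → 7%.
Line C: vegetables → 02.02; frozen → 02.02.01; in bulk → 02.02.01.02. Scheduled 17%. Umbrial agreement on 02.01.01: 02.02.01.02 not covered. → 17%.
Line D: grain → 02.01; frozen → 02.01.02; retail-packed → 02.01.02.01. Scheduled 28%. quota on 02.01.02.01 open → in-quota 6%; Umbrial agreement on 02.01.01: 02.01.02.01 not covered. → 6%.
Sum: 4% + 7% + 17% + 6% = 34%.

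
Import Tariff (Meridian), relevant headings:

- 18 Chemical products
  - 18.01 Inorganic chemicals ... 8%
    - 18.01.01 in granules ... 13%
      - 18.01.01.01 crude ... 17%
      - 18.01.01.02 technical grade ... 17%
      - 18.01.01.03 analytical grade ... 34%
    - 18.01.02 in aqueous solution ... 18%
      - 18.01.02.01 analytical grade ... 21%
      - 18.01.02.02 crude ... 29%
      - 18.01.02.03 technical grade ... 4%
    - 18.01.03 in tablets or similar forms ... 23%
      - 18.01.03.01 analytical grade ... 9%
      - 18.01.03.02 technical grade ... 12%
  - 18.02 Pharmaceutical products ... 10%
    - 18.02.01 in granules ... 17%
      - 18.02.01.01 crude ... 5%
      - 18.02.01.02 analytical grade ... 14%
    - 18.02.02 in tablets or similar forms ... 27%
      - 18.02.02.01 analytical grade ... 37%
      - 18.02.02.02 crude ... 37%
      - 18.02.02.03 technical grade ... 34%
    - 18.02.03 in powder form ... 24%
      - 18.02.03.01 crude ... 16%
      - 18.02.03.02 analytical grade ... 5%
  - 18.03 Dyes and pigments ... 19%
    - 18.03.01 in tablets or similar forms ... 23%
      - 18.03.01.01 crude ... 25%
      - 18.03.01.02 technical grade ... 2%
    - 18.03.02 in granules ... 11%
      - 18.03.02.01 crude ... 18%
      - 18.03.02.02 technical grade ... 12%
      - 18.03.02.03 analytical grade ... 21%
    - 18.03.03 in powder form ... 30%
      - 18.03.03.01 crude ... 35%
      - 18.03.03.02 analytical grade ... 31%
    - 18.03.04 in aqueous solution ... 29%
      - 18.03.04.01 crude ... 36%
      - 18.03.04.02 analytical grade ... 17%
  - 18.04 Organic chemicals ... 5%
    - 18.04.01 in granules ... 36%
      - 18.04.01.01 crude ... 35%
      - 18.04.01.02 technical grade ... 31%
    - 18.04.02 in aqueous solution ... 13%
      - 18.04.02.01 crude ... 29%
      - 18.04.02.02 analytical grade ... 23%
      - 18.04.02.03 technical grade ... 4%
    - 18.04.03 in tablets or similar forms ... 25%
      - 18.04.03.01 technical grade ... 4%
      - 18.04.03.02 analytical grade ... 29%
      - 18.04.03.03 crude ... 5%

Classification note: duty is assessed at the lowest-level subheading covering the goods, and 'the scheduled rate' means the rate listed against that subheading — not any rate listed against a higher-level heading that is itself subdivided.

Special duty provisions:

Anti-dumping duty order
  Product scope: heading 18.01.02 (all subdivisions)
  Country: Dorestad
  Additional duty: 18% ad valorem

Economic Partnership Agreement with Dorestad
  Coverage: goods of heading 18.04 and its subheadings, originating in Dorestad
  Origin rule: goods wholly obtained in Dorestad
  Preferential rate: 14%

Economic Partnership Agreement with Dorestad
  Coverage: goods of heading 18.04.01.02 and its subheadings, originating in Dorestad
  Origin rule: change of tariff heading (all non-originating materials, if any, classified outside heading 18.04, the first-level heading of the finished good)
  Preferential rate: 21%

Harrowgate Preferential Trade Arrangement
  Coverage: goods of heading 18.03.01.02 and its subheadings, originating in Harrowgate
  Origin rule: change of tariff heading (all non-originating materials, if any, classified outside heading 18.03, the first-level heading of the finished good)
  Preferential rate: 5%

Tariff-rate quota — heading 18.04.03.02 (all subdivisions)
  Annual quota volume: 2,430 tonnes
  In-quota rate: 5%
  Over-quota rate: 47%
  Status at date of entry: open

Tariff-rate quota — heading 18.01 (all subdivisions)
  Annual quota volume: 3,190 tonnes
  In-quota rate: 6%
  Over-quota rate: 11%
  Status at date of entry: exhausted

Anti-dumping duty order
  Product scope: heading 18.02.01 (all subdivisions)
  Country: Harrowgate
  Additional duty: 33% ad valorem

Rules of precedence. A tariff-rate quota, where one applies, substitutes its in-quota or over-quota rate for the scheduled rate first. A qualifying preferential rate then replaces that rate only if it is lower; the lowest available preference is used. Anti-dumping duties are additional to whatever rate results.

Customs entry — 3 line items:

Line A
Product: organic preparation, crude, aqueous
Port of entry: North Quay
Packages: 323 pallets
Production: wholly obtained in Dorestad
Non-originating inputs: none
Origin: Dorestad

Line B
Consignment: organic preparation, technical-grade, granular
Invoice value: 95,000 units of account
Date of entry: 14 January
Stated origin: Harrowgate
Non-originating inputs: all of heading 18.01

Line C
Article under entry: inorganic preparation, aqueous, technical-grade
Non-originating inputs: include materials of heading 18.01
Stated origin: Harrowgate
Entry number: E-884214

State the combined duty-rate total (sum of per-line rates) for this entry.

Line A: organic → 18.04; aqueous → 18.04.02; crude → 18.04.02.01. Scheduled 29%. Dorestad agreement on 18.04: wholly obtained → 14% available; Dorestad agreement on 18.04.01.02: 18.04.02.01 not covered; preferential 14%. → 14%.
Line B: organic → 18.04; granular → 18.04.01; technical-grade → 18.04.01.02. Scheduled 31%. Harrowgate agreement on 18.03.01.02: 18.04.01.02 not covered. → 31%.
Line C: inorganic → 18.01; aqueous → 18.01.02; technical-grade → 18.01.02.03. Scheduled 4%. quota on 18.01 exhausted → over-quota 11%; Harrowgate agreement on 18.03.01.02: 18.01.02.03 not covered. → 11%.
Sum: 14% + 31% + 11% = 56%.

56%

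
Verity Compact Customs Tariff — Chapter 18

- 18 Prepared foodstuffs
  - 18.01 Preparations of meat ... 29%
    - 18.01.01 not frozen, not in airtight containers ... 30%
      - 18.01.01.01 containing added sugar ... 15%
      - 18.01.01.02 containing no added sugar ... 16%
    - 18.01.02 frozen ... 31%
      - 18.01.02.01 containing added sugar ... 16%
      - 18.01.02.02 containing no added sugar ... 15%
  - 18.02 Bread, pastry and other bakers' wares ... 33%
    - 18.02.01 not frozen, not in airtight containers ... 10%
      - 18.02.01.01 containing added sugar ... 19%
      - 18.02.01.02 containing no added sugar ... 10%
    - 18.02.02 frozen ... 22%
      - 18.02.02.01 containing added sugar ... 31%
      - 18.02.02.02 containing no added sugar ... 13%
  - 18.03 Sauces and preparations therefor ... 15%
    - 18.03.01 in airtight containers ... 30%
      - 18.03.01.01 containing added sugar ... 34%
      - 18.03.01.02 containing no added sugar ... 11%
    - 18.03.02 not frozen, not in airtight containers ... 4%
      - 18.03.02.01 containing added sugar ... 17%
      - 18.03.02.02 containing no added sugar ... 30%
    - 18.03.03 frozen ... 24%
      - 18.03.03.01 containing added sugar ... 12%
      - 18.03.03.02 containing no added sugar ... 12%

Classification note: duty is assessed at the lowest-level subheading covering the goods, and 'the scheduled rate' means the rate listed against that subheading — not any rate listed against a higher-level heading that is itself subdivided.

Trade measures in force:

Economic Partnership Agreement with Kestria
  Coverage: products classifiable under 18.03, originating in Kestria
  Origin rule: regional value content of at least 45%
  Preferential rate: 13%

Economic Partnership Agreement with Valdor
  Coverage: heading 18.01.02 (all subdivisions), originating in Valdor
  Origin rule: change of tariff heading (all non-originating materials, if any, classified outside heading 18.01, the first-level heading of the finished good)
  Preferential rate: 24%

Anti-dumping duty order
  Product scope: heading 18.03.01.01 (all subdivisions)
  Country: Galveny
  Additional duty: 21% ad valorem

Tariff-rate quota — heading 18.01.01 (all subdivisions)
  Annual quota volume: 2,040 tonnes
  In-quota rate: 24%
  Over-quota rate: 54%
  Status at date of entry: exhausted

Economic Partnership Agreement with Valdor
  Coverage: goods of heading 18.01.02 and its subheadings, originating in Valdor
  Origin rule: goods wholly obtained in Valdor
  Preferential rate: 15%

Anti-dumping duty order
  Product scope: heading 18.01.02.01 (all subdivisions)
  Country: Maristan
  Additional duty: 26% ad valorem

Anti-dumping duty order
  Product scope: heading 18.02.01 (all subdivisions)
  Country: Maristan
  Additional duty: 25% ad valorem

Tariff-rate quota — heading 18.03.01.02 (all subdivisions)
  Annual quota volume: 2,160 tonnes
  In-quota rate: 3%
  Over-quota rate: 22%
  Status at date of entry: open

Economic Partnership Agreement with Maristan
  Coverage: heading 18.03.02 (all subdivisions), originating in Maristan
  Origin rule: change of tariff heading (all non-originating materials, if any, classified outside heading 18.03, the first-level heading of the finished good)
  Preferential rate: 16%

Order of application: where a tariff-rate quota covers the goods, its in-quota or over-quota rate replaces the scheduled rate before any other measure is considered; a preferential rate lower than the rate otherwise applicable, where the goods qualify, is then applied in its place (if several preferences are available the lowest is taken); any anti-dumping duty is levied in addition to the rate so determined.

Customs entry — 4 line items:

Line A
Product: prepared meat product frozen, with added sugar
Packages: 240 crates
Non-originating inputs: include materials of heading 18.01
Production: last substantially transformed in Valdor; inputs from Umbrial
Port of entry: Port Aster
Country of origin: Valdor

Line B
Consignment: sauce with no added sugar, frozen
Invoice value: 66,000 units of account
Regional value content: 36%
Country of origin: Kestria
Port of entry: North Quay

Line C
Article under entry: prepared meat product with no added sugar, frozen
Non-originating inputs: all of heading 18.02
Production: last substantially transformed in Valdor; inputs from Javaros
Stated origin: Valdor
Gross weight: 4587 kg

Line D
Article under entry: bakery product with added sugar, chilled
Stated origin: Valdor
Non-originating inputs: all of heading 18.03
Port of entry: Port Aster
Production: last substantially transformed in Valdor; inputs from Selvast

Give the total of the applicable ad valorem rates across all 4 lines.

62%

Line A: prepared meat product → 18.01; frozen → 18.01.02; with added sugar → 18.01.02.01. Scheduled 16%. Valdor agreement on 18.01.02: CTH not met; Valdor agreement on 18.01.02: not wholly obtained. → 16%.
Line B: sauce → 18.03; frozen → 18.03.03; with no added sugar → 18.03.03.02. Scheduled 12%. Kestria agreement on 18.03: RVC < 45%. → 12%.
Line C: prepared meat product → 18.01; frozen → 18.01.02; with no added sugar → 18.01.02.02. Scheduled 15%. Valdor agreement on 18.01.02: CTH met → 24% available; Valdor agreement on 18.01.02: not wholly obtained; preference 24% not lower than 15% → no reduction. → 15%.
Line D: bakery product → 18.02; chilled → 18.02.01; with added sugar → 18.02.01.01. Scheduled 19%. Valdor agreement on 18.01.02: 18.02.01.01 not covered; Valdor agreement on 18.01.02: 18.02.01.01 not covered. → 19%.
Sum: 16% + 12% + 15% + 19% = 62%.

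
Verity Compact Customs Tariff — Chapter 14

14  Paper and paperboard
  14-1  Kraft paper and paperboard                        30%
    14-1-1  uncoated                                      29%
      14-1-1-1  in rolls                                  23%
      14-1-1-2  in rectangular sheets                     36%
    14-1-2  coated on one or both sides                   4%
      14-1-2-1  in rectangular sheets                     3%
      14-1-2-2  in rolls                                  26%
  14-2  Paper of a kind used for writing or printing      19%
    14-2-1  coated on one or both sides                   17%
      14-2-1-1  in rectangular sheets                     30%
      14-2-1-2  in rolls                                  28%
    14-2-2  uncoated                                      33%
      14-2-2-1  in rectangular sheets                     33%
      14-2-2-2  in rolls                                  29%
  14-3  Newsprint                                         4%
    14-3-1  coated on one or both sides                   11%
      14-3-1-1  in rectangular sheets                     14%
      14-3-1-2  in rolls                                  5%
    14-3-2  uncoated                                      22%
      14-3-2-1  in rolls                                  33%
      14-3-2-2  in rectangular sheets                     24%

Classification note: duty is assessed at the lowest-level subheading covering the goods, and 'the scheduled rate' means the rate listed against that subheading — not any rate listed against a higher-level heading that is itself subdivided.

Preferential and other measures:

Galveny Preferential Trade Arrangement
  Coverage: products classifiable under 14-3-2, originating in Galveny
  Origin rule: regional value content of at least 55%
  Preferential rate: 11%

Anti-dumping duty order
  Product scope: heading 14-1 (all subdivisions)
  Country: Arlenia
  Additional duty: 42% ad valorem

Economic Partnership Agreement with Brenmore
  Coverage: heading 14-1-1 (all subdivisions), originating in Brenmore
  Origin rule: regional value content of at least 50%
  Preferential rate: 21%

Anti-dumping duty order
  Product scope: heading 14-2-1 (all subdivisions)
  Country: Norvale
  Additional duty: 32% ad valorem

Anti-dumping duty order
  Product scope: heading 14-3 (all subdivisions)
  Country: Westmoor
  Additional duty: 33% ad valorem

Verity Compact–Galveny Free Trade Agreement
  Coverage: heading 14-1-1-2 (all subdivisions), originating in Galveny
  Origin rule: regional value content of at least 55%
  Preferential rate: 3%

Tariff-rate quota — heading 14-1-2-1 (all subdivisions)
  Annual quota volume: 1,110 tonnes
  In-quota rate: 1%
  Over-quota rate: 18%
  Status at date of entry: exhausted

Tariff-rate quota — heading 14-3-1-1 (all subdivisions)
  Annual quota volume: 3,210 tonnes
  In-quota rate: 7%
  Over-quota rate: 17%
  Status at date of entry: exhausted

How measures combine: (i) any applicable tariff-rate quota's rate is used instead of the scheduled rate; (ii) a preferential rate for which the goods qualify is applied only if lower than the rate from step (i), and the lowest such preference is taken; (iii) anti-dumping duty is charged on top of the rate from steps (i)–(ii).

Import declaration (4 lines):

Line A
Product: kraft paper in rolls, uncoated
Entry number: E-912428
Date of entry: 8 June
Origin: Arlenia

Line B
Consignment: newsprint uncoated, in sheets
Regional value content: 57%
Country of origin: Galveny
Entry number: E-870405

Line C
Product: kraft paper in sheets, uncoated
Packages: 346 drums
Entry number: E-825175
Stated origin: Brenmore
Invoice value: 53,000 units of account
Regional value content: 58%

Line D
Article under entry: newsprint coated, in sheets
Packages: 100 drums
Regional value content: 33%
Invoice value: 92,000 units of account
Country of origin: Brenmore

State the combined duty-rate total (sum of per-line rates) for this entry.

Line A: kraft paper → 14-1; uncoated → 14-1-1; in rolls → 14-1-1-1. Scheduled 23%. anti-dumping (Arlenia, 14-1): +42%; total 23% + 42% = 65%. → 65%.
Line B: newsprint → 14-3; uncoated → 14-3-2; in sheets → 14-3-2-2. Scheduled 24%. Galveny agreement on 14-3-2: RVC ≥ 55% → 11% available; Galveny agreement on 14-1-1-2: 14-3-2-2 not covered; preferential 11%. → 11%.
Line C: kraft paper → 14-1; uncoated → 14-1-1; in sheets → 14-1-1-2. Scheduled 36%. Brenmore agreement on 14-1-1: RVC ≥ 50% → 21% available; preferential 21%. → 21%.
Line D: newsprint → 14-3; coated → 14-3-1; in sheets → 14-3-1-1. Scheduled 14%. quota on 14-3-1-1 exhausted → over-quota 17%; Brenmore agreement on 14-1-1: 14-3-1-1 not covered. → 17%.
Sum: 65% + 11% + 21% + 17% = 114%.

114%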